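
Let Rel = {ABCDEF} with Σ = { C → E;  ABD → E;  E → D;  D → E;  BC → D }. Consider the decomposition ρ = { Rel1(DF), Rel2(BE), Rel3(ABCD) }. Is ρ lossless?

No

Chase test. Columns are ABCDEF; row i has aⱼ where attribute j ∈ Reli, else bᵢⱼ.
Initial tableau (one row per fragment):
  row 1: b11 b12 b13 a4 b15 a6
  row 2: b21 a2 b23 b24 a5 b26
  row 3: a1 a2 a3 a4 b35 b36
Rows 1 and 3 agree on D; apply D→E and equate their E entries.
No row becomes fully distinguished — the join is lossy.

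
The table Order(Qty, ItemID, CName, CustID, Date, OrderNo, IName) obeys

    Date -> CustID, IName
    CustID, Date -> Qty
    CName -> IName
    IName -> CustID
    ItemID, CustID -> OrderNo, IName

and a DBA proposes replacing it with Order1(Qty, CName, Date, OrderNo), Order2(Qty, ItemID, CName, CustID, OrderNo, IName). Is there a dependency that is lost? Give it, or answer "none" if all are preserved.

Date -> CustID, IName

Check Date → CustID, IName: no single fragment contains all of {CustID, Date, IName}, and the restricted closure of {Date} across the fragments never reaches {CustID, IName}.
CustID, Date → Qty is preserved.
CName → IName is preserved.
IName → CustID is preserved.
ItemID, CustID → OrderNo, IName is preserved.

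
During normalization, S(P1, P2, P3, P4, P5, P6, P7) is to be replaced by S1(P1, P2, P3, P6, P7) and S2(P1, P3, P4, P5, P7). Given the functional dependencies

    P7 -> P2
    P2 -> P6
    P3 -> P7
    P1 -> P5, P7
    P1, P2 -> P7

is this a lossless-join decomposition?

Common attributes: S1 ∩ S2 = {P1, P3, P7}.
Closure of {P1, P3, P7}: P7 → P2 applies, adding P2; P2 → P6 applies, adding P6; P1 → P5, P7 applies, adding P5. So (P1, P3, P7)⁺ = {P1, P2, P3, P5, P6, P7}.
This closure contains every attribute of S1, so S1 ∩ S2 → S1. The join is lossless.

Yes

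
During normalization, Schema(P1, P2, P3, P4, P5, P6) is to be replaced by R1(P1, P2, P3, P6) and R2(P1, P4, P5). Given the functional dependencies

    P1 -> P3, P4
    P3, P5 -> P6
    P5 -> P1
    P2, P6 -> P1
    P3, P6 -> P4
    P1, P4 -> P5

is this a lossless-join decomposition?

Yes

Common attributes: R1 ∩ R2 = {P1}.
Closure of {P1}: P1 → P3, P4 applies, adding P3, P4; P1, P4 → P5 applies, adding P5; P3, P5 → P6 applies, adding P6. So (P1)⁺ = {P1, P3, P4, P5, P6}.
This closure contains every attribute of R2, so R1 ∩ R2 → R2. The join is lossless.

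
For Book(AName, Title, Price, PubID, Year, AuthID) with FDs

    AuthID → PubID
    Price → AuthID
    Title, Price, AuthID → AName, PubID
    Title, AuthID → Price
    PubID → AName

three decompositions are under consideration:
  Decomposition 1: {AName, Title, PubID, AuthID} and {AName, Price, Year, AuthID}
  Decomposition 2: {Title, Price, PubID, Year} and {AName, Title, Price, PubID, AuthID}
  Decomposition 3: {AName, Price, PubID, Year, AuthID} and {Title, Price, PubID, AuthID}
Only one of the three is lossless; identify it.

Decomposition 1: common = {AName, AuthID}, closure = {AName, PubID, AuthID} → lossy.
Decomposition 2: common = {Title, Price, PubID}, closure = {AName, Title, Price, PubID, AuthID} → lossless.
Decomposition 3: common = {Price, PubID, AuthID}, closure = {AName, Price, PubID, AuthID} → lossy.

Decomposition 2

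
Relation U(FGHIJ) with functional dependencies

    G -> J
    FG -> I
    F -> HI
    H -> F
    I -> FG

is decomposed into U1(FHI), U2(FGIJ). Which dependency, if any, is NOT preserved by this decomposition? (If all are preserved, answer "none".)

G → J lies within U2.
FG → I lies within U2.
F → HI lies within U1.
H → F lies within U1.
I → FG lies within U2.
Every dependency is enforceable on the fragments, so the decomposition is dependency-preserving.

none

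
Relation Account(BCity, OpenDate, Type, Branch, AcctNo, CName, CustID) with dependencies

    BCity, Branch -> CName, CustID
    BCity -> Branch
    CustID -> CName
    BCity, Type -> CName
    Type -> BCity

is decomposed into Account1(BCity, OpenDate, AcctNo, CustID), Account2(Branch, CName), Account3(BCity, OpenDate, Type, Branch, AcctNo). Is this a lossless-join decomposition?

No

Chase test. Columns are BCity, OpenDate, Type, Branch, AcctNo, CName, CustID; row i has aⱼ where attribute j ∈ Accounti, else bᵢⱼ.
Initial tableau (one row per fragment):
  row 1: a1 a2 b13 b14 a5 b16 a7
  row 2: b21 b22 b23 a4 b25 a6 b27
  row 3: a1 a2 a3 a4 a5 b36 b37
Rows 1 and 3 agree on BCity; apply BCity→Branch and equate their Branch entries.
Rows 1 and 3 agree on BCity, Branch; apply BCity, Branch→CName, CustID and equate their CName, CustID entries.
No row becomes fully distinguished — the join is lossy.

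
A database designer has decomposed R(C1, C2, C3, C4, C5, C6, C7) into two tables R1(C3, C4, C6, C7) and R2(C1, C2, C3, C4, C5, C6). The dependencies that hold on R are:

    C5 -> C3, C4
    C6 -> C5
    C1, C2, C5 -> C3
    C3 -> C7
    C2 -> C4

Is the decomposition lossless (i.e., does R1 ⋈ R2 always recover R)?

Common attributes: R1 ∩ R2 = {C3, C4, C6}.
Closure of {C3, C4, C6}: C6 → C5 applies, adding C5; C3 → C7 applies, adding C7. So (C3, C4, C6)⁺ = {C3, C4, C5, C6, C7}.
This closure contains every attribute of R1, so R1 ∩ R2 → R1. The join is lossless.

Yes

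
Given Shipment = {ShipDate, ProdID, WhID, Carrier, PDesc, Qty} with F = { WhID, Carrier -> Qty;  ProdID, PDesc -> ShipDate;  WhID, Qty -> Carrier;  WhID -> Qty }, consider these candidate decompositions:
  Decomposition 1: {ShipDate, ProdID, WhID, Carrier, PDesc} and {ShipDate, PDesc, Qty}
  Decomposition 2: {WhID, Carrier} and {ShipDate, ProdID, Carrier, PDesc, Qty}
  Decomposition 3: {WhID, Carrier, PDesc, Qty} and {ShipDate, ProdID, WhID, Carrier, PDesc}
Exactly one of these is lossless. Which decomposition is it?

Decomposition 3

Decomposition 1: common = {ShipDate, PDesc}, closure = {ShipDate, PDesc} → lossy.
Decomposition 2: common = {Carrier}, closure = {Carrier} → lossy.
Decomposition 3: common = {WhID, Carrier, PDesc}, closure = {WhID, Carrier, PDesc, Qty} → lossless.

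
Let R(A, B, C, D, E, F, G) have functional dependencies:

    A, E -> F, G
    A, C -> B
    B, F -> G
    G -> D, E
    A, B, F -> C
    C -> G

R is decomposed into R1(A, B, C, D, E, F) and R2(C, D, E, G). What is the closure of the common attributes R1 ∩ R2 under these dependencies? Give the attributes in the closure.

R1 ∩ R2 = {C, D, E}.
C → G applies, adding G
Closure: {C, D, E, G}.

C, D, E, G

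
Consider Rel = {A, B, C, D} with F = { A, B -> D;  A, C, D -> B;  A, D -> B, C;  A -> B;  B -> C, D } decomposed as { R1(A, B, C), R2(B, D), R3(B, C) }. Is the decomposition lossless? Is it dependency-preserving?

lossless and dependency-preserving

Lossless test (chase): Rows 1 and 2 agree on B; apply B→C, D and equate their C, D entries. Rows 1 and 3 agree on B; apply B→C, D and equate their C, D entries. Row 1 is now all distinguished symbols — the join is lossless.
Dependency preservation: A, B → D; A, C, D → B; A, D → B, C; B → C, D are not contained in any single fragment, but the restricted closure of each left-hand side across the fragments still reaches the right-hand side; the remaining FDs each lie inside some fragment. All dependencies are preserved.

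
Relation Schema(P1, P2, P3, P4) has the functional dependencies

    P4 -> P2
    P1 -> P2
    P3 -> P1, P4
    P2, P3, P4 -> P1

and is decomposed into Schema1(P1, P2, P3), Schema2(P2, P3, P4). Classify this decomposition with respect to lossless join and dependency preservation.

Lossless test: (P2, P3)⁺ = {P1, P2, P3, P4}, which contains all of one fragment — lossless.
Dependency preservation: P3 → P1, P4; P2, P3, P4 → P1 are not contained in any single fragment, but the restricted closure of each left-hand side across the fragments still reaches the right-hand side; the remaining FDs each lie inside some fragment. All dependencies are preserved.

lossless and dependency-preserving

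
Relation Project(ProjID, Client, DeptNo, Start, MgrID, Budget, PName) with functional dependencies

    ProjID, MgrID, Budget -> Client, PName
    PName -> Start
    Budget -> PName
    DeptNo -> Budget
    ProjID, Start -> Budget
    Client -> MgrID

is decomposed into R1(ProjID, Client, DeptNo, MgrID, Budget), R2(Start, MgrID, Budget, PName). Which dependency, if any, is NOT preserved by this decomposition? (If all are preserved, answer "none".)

ProjID, Start -> Budget

Check ProjID, Start → Budget: no single fragment contains all of {ProjID, Start, Budget}, and the restricted closure of {ProjID, Start} across the fragments never reaches {Budget}.
ProjID, MgrID, Budget → Client, PName is preserved.
PName → Start is preserved.
Budget → PName is preserved.
DeptNo → Budget is preserved.
Client → MgrID is preserved.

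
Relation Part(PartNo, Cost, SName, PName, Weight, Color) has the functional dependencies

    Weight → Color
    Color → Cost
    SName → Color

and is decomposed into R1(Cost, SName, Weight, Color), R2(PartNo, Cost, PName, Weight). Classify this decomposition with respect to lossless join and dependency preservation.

Lossless test: (Cost, Weight)⁺ = {Cost, Weight, Color}, which is a superkey of neither fragment — lossy.
Dependency preservation: every FD's attributes lie within a single fragment, so each can be enforced locally — preserved.

lossy but dependency-preserving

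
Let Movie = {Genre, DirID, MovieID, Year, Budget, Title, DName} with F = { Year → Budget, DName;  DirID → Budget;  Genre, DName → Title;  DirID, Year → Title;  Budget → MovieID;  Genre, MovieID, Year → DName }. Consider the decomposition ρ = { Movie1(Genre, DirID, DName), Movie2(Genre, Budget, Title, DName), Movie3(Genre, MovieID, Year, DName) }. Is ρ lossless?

No

Chase test. Columns are Genre, DirID, MovieID, Year, Budget, Title, DName; row i has aⱼ where attribute j ∈ Moviei, else bᵢⱼ.
Initial tableau (one row per fragment):
  row 1: a1 a2 b13 b14 b15 b16 a7
  row 2: a1 b22 b23 b24 a5 a6 a7
  row 3: a1 b32 a3 a4 b35 b36 a7
Rows 1 and 2 agree on Genre, DName; apply Genre, DName→Title and equate their Title entries.
Rows 1 and 3 agree on Genre, DName; apply Genre, DName→Title and equate their Title entries.
No row becomes fully distinguished — the join is lossy.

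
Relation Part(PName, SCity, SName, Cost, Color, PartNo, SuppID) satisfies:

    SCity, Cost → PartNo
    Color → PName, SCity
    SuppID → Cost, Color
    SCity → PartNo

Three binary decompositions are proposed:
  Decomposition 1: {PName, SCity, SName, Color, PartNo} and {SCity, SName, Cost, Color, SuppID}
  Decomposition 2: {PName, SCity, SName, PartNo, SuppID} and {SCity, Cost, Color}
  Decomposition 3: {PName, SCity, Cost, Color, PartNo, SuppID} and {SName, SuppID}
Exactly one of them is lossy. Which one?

Decomposition 1: common = {SCity, SName, Color}, closure = {PName, SCity, SName, Color, PartNo} → lossless.
Decomposition 2: common = {SCity}, closure = {SCity, PartNo} → lossy.
Decomposition 3: common = {SuppID}, closure = {PName, SCity, Cost, Color, PartNo, SuppID} → lossless.

Decomposition 2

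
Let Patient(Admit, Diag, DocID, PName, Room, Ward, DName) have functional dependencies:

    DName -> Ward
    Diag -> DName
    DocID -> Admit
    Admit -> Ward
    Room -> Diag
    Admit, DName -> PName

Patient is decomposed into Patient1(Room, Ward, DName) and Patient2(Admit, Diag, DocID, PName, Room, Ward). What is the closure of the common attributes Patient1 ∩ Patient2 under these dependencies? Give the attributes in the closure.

Diag, Room, Ward, DName

Patient1 ∩ Patient2 = {Room, Ward}.
Room → Diag applies, adding Diag
Diag → DName applies, adding DName
Closure: {Diag, Room, Ward, DName}.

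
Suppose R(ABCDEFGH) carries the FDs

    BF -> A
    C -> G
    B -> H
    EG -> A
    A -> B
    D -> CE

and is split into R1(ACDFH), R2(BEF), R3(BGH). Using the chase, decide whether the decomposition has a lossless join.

Chase test. Columns are ABCDEFGH; row i has aⱼ where attribute j ∈ Ri, else bᵢⱼ.
Initial tableau (one row per fragment):
  row 1: a1 b12 a3 a4 b15 a6 b17 a8
  row 2: b21 a2 b23 b24 a5 a6 b27 b28
  row 3: b31 a2 b33 b34 b35 b36 a7 a8
Rows 2 and 3 agree on B; apply B→H and equate their H entries.
No row becomes fully distinguished — the join is lossy.

No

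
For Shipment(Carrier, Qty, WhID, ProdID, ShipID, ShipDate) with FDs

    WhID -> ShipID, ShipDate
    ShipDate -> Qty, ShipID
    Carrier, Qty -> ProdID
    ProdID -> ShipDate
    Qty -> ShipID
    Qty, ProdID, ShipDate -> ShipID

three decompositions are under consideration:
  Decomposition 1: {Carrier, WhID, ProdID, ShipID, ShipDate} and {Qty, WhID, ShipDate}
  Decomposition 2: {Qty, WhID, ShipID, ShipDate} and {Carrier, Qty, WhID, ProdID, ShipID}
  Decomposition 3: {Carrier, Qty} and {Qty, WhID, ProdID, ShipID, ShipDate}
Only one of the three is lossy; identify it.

Decomposition 3

Decomposition 1: common = {WhID, ShipDate}, closure = {Qty, WhID, ShipID, ShipDate} → lossless.
Decomposition 2: common = {Qty, WhID, ShipID}, closure = {Qty, WhID, ShipID, ShipDate} → lossless.
Decomposition 3: common = {Qty}, closure = {Qty, ShipID} → lossy.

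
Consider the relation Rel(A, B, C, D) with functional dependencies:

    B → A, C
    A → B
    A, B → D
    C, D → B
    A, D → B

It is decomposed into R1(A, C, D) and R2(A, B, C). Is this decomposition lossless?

Yes

Common attributes: R1 ∩ R2 = {A, C}.
Closure of {A, C}: A → B applies, adding B; A, B → D applies, adding D. So (A, C)⁺ = {A, B, C, D}.
This closure contains every attribute of R1, so R1 ∩ R2 → R1. The join is lossless.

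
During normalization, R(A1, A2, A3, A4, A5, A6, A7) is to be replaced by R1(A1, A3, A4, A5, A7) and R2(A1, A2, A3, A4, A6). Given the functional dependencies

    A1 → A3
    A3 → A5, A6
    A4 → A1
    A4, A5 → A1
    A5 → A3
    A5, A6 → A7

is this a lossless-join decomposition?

Yes

Common attributes: R1 ∩ R2 = {A1, A3, A4}.
Closure of {A1, A3, A4}: A3 → A5, A6 applies, adding A5, A6; A5, A6 → A7 applies, adding A7. So (A1, A3, A4)⁺ = {A1, A3, A4, A5, A6, A7}.
This closure contains every attribute of R1, so R1 ∩ R2 → R1. The join is lossless.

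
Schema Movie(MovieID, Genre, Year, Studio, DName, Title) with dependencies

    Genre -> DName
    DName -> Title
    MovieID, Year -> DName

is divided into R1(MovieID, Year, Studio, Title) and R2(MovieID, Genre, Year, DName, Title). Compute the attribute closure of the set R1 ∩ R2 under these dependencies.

MovieID, Year, DName, Title

R1 ∩ R2 = {MovieID, Year, Title}.
MovieID, Year → DName applies, adding DName
Closure: {MovieID, Year, DName, Title}.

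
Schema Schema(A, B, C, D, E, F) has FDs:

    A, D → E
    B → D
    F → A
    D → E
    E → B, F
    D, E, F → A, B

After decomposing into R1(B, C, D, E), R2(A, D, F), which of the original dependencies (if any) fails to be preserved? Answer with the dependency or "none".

none

A, D → E: restricted closure across fragments reaches E.
B → D lies within R1.
F → A lies within R2.
D → E lies within R1.
E → B, F: restricted closure across fragments reaches B, F.
D, E, F → A, B: restricted closure across fragments reaches A, B.
Every dependency is enforceable on the fragments, so the decomposition is dependency-preserving.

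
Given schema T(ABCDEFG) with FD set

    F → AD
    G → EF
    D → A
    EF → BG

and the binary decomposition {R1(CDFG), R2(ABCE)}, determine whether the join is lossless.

No

Common attributes: R1 ∩ R2 = {C}.
No dependency enlarges {C}, so (C)⁺ = {C}.
The closure contains neither all of R1 = {CDFG} nor all of R2 = {ABCE}, so the common attributes are not a superkey of either fragment. The join is lossy.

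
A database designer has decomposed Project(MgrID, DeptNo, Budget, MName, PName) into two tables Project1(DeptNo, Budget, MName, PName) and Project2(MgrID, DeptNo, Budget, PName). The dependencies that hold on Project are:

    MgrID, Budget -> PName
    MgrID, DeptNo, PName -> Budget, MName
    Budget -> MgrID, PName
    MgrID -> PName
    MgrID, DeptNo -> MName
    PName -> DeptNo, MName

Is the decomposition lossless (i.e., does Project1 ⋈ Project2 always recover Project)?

Common attributes: Project1 ∩ Project2 = {DeptNo, Budget, PName}.
Closure of {DeptNo, Budget, PName}: Budget → MgrID, PName applies, adding MgrID; MgrID, DeptNo → MName applies, adding MName. So (DeptNo, Budget, PName)⁺ = {MgrID, DeptNo, Budget, MName, PName}.
This closure contains every attribute of Project1, so Project1 ∩ Project2 → Project1. The join is lossless.

Yes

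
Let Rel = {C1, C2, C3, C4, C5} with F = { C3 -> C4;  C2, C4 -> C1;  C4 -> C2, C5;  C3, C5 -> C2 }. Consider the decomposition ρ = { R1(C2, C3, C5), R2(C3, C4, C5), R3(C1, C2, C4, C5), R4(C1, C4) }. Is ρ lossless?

Yes

Chase test. Columns are C1, C2, C3, C4, C5; row i has aⱼ where attribute j ∈ Ri, else bᵢⱼ.
Initial tableau (one row per fragment):
  row 1: b11 a2 a3 b14 a5
  row 2: b21 b22 a3 a4 a5
  row 3: a1 a2 b33 a4 a5
  row 4: a1 b42 b43 a4 b45
Rows 1 and 2 agree on C3; apply C3→C4 and equate their C4 entries.
Rows 1 and 3 agree on C2, C4; apply C2, C4→C1 and equate their C1 entries.
Rows 1 and 2 agree on C4; apply C4→C2, C5 and equate their C2, C5 entries.
Rows 1 and 4 agree on C4; apply C4→C2, C5 and equate their C2, C5 entries.
Rows 1 and 2 agree on C2, C4; apply C2, C4→C1 and equate their C1 entries.
Row 1 is now all distinguished symbols — the join is lossless.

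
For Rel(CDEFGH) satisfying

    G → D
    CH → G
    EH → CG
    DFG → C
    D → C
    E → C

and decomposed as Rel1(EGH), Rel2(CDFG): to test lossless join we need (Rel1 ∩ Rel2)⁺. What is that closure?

Rel1 ∩ Rel2 = {G}.
G → D applies, adding D
D → C applies, adding C
Closure: {CDG}.

CDG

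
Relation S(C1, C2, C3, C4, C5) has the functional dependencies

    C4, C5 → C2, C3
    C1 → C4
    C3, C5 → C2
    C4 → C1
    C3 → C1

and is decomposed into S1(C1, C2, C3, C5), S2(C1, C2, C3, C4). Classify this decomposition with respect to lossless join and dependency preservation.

lossless and dependency-preserving

Lossless test: (C1, C2, C3)⁺ = {C1, C2, C3, C4}, which contains all of one fragment — lossless.
Dependency preservation: C4, C5 → C2, C3 is not contained in any single fragment, but the restricted closure of its left-hand side across the fragments still reaches the right-hand side; the remaining FDs each lie inside some fragment. All dependencies are preserved.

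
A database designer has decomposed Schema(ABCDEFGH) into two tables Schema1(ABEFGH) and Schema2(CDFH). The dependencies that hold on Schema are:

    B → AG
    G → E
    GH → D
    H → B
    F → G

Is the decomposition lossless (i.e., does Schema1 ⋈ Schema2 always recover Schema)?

Common attributes: Schema1 ∩ Schema2 = {FH}.
Closure of {FH}: H → B applies, adding B; F → G applies, adding G; B → AG applies, adding A; G → E applies, adding E; GH → D applies, adding D. So (FH)⁺ = {ABDEFGH}.
This closure contains every attribute of Schema1, so Schema1 ∩ Schema2 → Schema1. The join is lossless.

Yes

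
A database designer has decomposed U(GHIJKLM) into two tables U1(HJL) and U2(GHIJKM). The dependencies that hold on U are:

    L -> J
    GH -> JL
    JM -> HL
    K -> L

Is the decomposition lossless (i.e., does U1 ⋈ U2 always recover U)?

No

Common attributes: U1 ∩ U2 = {HJ}.
No dependency enlarges {HJ}, so (HJ)⁺ = {HJ}.
The closure contains neither all of U1 = {HJL} nor all of U2 = {GHIJKM}, so the common attributes are not a superkey of either fragment. The join is lossy.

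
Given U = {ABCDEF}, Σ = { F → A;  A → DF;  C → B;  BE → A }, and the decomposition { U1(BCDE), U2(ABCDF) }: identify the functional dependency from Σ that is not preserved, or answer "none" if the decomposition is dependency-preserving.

Check BE → A: no single fragment contains all of {ABE}, and the restricted closure of {BE} across the fragments never reaches {A}.
F → A is preserved.
A → DF is preserved.
C → B is preserved.

BE → A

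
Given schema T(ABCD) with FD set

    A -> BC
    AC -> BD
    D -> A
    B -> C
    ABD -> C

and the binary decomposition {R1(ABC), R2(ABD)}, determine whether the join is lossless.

Yes

Common attributes: R1 ∩ R2 = {AB}.
Closure of {AB}: A → BC applies, adding C; AC → BD applies, adding D. So (AB)⁺ = {ABCD}.
This closure contains every attribute of R1, so R1 ∩ R2 → R1. The join is lossless.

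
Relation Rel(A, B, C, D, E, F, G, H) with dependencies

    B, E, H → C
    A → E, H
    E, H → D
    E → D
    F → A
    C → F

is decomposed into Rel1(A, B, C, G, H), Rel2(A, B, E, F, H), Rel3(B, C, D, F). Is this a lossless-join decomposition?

Chase test. Columns are A, B, C, D, E, F, G, H; row i has aⱼ where attribute j ∈ Reli, else bᵢⱼ.
Initial tableau (one row per fragment):
  row 1: a1 a2 a3 b14 b15 b16 a7 a8
  row 2: a1 a2 b23 b24 a5 a6 b27 a8
  row 3: b31 a2 a3 a4 b35 a6 b37 b38
Rows 1 and 2 agree on A; apply A→E, H and equate their E, H entries.
Rows 1 and 2 agree on E, H; apply E, H→D and equate their D entries.
Rows 2 and 3 agree on F; apply F→A and equate their A entries.
Rows 1 and 3 agree on C; apply C→F and equate their F entries.
Rows 1 and 2 agree on B, E, H; apply B, E, H→C and equate their C entries.
Rows 1 and 3 agree on A; apply A→E, H and equate their E, H entries.
Rows 1 and 3 agree on E, H; apply E, H→D and equate their D entries.
Row 1 is now all distinguished symbols — the join is lossless.

Yes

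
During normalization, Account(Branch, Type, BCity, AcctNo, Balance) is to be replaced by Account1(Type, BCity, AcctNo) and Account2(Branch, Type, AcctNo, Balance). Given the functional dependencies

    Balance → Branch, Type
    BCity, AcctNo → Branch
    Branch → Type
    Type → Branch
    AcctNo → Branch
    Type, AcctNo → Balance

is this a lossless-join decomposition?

Yes

Common attributes: Account1 ∩ Account2 = {Type, AcctNo}.
Closure of {Type, AcctNo}: Type → Branch applies, adding Branch; Type, AcctNo → Balance applies, adding Balance. So (Type, AcctNo)⁺ = {Branch, Type, AcctNo, Balance}.
This closure contains every attribute of Account2, so Account1 ∩ Account2 → Account2. The join is lossless.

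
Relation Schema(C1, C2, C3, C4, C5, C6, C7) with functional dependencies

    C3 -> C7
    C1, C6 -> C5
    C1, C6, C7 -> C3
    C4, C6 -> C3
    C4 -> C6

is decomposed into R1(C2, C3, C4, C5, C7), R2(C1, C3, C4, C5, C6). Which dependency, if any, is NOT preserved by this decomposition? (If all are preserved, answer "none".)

C1, C6, C7 -> C3

Check C1, C6, C7 → C3: no single fragment contains all of {C1, C3, C6, C7}, and the restricted closure of {C1, C6, C7} across the fragments never reaches {C3}.
C3 → C7 is preserved.
C1, C6 → C5 is preserved.
C4, C6 → C3 is preserved.
C4 → C6 is preserved.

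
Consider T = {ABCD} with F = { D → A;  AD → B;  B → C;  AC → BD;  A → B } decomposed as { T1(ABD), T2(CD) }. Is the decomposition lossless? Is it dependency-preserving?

lossless but not dependency-preserving

Lossless test: (D)⁺ = {ABCD}, which contains all of one fragment — lossless.
Dependency preservation: the restricted closure of {B} across the fragments never reaches {C}, so B → C cannot be enforced without a join — not preserved.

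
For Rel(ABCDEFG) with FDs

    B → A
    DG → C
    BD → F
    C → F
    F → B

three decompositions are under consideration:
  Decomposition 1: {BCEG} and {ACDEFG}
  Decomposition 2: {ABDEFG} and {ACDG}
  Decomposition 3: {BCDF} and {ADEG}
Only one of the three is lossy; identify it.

Decomposition 1: common = {CEG}, closure = {ABCEFG} → lossless.
Decomposition 2: common = {ADG}, closure = {ABCDFG} → lossless.
Decomposition 3: common = {D}, closure = {D} → lossy.

Decomposition 3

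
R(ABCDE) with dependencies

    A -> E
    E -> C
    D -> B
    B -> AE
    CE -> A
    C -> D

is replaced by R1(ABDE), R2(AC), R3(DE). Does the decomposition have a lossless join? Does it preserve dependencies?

Lossless test (chase): Rows 1 and 2 agree on A; apply A→E and equate their E entries. Rows 1 and 2 agree on E; apply E→C and equate their C entries. Rows 1 and 3 agree on E; apply E→C and equate their C entries. Rows 1 and 3 agree on D; apply D→B and equate their B entries. Rows 1 and 3 agree on B; apply B→AE and equate their AE entries. Rows 1 and 2 agree on C; apply C→D and equate their D entries. Rows 1 and 2 agree on D; apply D→B and equate their B entries. Row 1 is now all distinguished symbols — the join is lossless.
Dependency preservation: E → C; CE → A; C → D are not contained in any single fragment, but the restricted closure of each left-hand side across the fragments still reaches the right-hand side; the remaining FDs each lie inside some fragment. All dependencies are preserved.

lossless and dependency-preserving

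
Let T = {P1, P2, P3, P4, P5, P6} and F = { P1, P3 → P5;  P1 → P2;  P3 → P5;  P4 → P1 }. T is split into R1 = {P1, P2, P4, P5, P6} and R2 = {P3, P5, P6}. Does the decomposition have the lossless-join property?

No

Common attributes: R1 ∩ R2 = {P5, P6}.
No dependency enlarges {P5, P6}, so (P5, P6)⁺ = {P5, P6}.
The closure contains neither all of R1 = {P1, P2, P4, P5, P6} nor all of R2 = {P3, P5, P6}, so the common attributes are not a superkey of either fragment. The join is lossy.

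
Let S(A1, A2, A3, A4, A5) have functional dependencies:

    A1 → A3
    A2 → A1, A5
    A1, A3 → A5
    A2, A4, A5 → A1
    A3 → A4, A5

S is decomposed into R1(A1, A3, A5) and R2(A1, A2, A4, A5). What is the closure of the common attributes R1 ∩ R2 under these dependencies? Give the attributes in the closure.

A1, A3, A4, A5

R1 ∩ R2 = {A1, A5}.
A1 → A3 applies, adding A3
A3 → A4, A5 applies, adding A4
Closure: {A1, A3, A4, A5}.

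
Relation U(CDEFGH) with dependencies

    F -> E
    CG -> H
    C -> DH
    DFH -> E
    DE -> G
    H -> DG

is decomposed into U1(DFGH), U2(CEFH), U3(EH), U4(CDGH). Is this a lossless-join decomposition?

Chase test. Columns are CDEFGH; row i has aⱼ where attribute j ∈ Ui, else bᵢⱼ.
Initial tableau (one row per fragment):
  row 1: b11 a2 b13 a4 a5 a6
  row 2: a1 b22 a3 a4 b25 a6
  row 3: b31 b32 a3 b34 b35 a6
  row 4: a1 a2 b43 b44 a5 a6
Rows 1 and 2 agree on F; apply F→E and equate their E entries.
Rows 2 and 4 agree on C; apply C→DH and equate their DH entries.
Rows 1 and 2 agree on DE; apply DE→G and equate their G entries.
Rows 1 and 3 agree on H; apply H→DG and equate their DG entries.
Row 2 is now all distinguished symbols — the join is lossless.

Yes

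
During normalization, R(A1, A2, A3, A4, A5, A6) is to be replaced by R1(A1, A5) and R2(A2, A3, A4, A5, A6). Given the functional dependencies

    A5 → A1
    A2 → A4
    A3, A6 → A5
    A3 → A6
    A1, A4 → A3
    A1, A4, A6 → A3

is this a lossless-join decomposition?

Common attributes: R1 ∩ R2 = {A5}.
Closure of {A5}: A5 → A1 applies, adding A1. So (A5)⁺ = {A1, A5}.
This closure contains every attribute of R1, so R1 ∩ R2 → R1. The join is lossless.

Yes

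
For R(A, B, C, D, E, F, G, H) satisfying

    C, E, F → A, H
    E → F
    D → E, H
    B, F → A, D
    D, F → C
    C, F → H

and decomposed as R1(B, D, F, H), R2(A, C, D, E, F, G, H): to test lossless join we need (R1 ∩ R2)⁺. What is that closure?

A, C, D, E, F, H

R1 ∩ R2 = {D, F, H}.
D → E, H applies, adding E
D, F → C applies, adding C
C, E, F → A, H applies, adding A
Closure: {A, C, D, E, F, H}.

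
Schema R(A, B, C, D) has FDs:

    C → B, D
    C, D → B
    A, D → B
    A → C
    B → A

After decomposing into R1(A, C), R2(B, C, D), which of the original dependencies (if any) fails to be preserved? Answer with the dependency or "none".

C → B, D lies within R2.
C, D → B lies within R2.
A, D → B: restricted closure across fragments reaches B.
A → C lies within R1.
B → A: restricted closure across fragments reaches A.
Every dependency is enforceable on the fragments, so the decomposition is dependency-preserving.

none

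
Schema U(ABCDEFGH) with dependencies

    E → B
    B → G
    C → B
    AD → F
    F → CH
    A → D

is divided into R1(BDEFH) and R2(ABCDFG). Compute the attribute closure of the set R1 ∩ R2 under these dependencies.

BCDFGH

R1 ∩ R2 = {BDF}.
B → G applies, adding G
F → CH applies, adding CH
Closure: {BCDFGH}.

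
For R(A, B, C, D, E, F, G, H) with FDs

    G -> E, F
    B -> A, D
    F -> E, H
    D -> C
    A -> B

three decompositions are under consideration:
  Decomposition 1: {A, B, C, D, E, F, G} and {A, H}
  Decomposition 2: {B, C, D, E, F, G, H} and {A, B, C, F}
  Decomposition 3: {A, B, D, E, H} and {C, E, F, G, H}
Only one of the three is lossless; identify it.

Decomposition 1: common = {A}, closure = {A, B, C, D} → lossy.
Decomposition 2: common = {B, C, F}, closure = {A, B, C, D, E, F, H} → lossless.
Decomposition 3: common = {E, H}, closure = {E, H} → lossy.

Decomposition 2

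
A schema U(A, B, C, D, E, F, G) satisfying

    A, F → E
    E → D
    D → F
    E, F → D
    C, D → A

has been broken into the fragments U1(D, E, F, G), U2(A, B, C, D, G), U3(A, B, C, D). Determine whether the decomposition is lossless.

Chase test. Columns are A, B, C, D, E, F, G; row i has aⱼ where attribute j ∈ Ui, else bᵢⱼ.
Initial tableau (one row per fragment):
  row 1: b11 b12 b13 a4 a5 a6 a7
  row 2: a1 a2 a3 a4 b25 b26 a7
  row 3: a1 a2 a3 a4 b35 b36 b37
Rows 1 and 2 agree on D; apply D→F and equate their F entries.
Rows 1 and 3 agree on D; apply D→F and equate their F entries.
Rows 2 and 3 agree on A, F; apply A, F→E and equate their E entries.
No row becomes fully distinguished — the join is lossy.

No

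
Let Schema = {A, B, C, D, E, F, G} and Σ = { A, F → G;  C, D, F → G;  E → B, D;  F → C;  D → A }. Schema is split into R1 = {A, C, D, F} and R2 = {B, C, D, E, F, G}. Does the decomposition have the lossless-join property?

Yes

Common attributes: R1 ∩ R2 = {C, D, F}.
Closure of {C, D, F}: C, D, F → G applies, adding G; D → A applies, adding A. So (C, D, F)⁺ = {A, C, D, F, G}.
This closure contains every attribute of R1, so R1 ∩ R2 → R1. The join is lossless.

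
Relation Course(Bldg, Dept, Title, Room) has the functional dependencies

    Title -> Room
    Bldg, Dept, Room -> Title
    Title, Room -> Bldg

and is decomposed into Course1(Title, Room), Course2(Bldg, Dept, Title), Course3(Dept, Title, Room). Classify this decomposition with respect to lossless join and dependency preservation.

Lossless test (chase): Rows 1 and 2 agree on Title; apply Title→Room and equate their Room entries. Rows 1 and 2 agree on Title, Room; apply Title, Room→Bldg and equate their Bldg entries. Rows 1 and 3 agree on Title, Room; apply Title, Room→Bldg and equate their Bldg entries. Row 2 is now all distinguished symbols — the join is lossless.
Dependency preservation: the restricted closure of {Bldg, Dept, Room} across the fragments never reaches {Title}, so Bldg, Dept, Room → Title cannot be enforced without a join — not preserved.

lossless but not dependency-preserving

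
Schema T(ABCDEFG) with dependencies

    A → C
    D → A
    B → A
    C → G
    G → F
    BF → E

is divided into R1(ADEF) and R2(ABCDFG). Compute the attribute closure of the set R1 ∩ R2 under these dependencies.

ACDFG

R1 ∩ R2 = {ADF}.
A → C applies, adding C
C → G applies, adding G
Closure: {ACDFG}.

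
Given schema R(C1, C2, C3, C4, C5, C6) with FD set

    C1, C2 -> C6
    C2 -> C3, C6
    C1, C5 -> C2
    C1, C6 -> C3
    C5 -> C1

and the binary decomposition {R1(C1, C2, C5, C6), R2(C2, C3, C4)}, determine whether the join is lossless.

No

Common attributes: R1 ∩ R2 = {C2}.
Closure of {C2}: C2 → C3, C6 applies, adding C3, C6. So (C2)⁺ = {C2, C3, C6}.
The closure contains neither all of R1 = {C1, C2, C5, C6} nor all of R2 = {C2, C3, C4}, so the common attributes are not a superkey of either fragment. The join is lossy.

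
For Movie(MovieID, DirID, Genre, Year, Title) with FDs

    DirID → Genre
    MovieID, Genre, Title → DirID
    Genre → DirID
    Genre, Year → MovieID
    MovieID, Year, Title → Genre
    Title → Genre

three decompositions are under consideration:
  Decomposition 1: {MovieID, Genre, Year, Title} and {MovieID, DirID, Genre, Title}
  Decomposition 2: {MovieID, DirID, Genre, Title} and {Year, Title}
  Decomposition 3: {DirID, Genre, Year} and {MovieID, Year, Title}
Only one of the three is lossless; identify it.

Decomposition 1

Decomposition 1: common = {MovieID, Genre, Title}, closure = {MovieID, DirID, Genre, Title} → lossless.
Decomposition 2: common = {Title}, closure = {DirID, Genre, Title} → lossy.
Decomposition 3: common = {Year}, closure = {Year} → lossy.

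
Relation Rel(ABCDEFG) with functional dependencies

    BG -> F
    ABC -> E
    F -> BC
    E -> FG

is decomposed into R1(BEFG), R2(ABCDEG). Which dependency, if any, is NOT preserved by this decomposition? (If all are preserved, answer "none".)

F -> BC

Check F → BC: no single fragment contains all of {BCF}, and the restricted closure of {F} across the fragments never reaches {BC}.
BG → F is preserved.
ABC → E is preserved.
E → FG is preserved.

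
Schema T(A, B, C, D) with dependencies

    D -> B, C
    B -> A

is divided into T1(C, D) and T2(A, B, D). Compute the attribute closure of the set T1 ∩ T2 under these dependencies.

A, B, C, D

T1 ∩ T2 = {D}.
D → B, C applies, adding B, C
B → A applies, adding A
Closure: {A, B, C, D}.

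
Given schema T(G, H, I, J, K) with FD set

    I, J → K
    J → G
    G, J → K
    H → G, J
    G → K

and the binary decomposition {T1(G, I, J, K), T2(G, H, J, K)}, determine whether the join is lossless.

Common attributes: T1 ∩ T2 = {G, J, K}.
No dependency enlarges {G, J, K}, so (G, J, K)⁺ = {G, J, K}.
The closure contains neither all of T1 = {G, I, J, K} nor all of T2 = {G, H, J, K}, so the common attributes are not a superkey of either fragment. The join is lossy.

No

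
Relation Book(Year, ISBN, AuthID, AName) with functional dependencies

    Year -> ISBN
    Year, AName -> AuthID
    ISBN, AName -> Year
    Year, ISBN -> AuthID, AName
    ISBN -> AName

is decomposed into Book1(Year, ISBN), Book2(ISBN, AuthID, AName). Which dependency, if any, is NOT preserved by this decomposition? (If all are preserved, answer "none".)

Year → ISBN lies within Book1.
Year, AName → AuthID: restricted closure across fragments reaches AuthID.
ISBN, AName → Year: restricted closure across fragments reaches Year.
Year, ISBN → AuthID, AName: restricted closure across fragments reaches AuthID, AName.
ISBN → AName lies within Book2.
Every dependency is enforceable on the fragments, so the decomposition is dependency-preserving.

none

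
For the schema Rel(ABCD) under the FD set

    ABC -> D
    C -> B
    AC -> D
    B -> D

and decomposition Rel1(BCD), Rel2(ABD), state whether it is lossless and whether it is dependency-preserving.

lossy but dependency-preserving

Lossless test: (BD)⁺ = {BD}, which is a superkey of neither fragment — lossy.
Dependency preservation: ABC → D; AC → D are not contained in any single fragment, but the restricted closure of each left-hand side across the fragments still reaches the right-hand side; the remaining FDs each lie inside some fragment. All dependencies are preserved.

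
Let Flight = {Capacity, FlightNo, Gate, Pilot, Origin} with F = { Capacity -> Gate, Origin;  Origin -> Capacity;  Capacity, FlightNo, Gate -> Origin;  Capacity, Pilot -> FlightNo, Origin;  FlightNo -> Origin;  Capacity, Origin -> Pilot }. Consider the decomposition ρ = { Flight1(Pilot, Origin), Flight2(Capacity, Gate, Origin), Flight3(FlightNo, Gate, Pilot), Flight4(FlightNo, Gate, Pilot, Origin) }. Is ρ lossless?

Chase test. Columns are Capacity, FlightNo, Gate, Pilot, Origin; row i has aⱼ where attribute j ∈ Flighti, else bᵢⱼ.
Initial tableau (one row per fragment):
  row 1: b11 b12 b13 a4 a5
  row 2: a1 b22 a3 b24 a5
  row 3: b31 a2 a3 a4 b35
  row 4: b41 a2 a3 a4 a5
Rows 1 and 2 agree on Origin; apply Origin→Capacity and equate their Capacity entries.
Rows 1 and 4 agree on Origin; apply Origin→Capacity and equate their Capacity entries.
Rows 1 and 4 agree on Capacity, Pilot; apply Capacity, Pilot→FlightNo, Origin and equate their FlightNo, Origin entries.
Rows 1 and 3 agree on FlightNo; apply FlightNo→Origin and equate their Origin entries.
Rows 1 and 2 agree on Capacity, Origin; apply Capacity, Origin→Pilot and equate their Pilot entries.
Rows 1 and 2 agree on Capacity; apply Capacity→Gate, Origin and equate their Gate, Origin entries.
Rows 1 and 3 agree on Origin; apply Origin→Capacity and equate their Capacity entries.
Rows 1 and 2 agree on Capacity, Pilot; apply Capacity, Pilot→FlightNo, Origin and equate their FlightNo, Origin entries.
Row 1 is now all distinguished symbols — the join is lossless.

Yes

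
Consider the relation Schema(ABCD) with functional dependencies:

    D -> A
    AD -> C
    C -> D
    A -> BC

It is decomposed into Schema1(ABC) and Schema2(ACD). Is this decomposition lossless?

Common attributes: Schema1 ∩ Schema2 = {AC}.
Closure of {AC}: C → D applies, adding D; A → BC applies, adding B. So (AC)⁺ = {ABCD}.
This closure contains every attribute of Schema1, so Schema1 ∩ Schema2 → Schema1. The join is lossless.

Yes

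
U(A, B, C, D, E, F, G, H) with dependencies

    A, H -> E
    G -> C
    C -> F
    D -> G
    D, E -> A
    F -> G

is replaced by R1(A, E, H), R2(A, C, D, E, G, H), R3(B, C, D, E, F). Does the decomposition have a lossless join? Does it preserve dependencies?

Lossless test (chase): Rows 2 and 3 agree on C; apply C→F and equate their F entries. Rows 2 and 3 agree on D; apply D→G and equate their G entries. Rows 2 and 3 agree on D, E; apply D, E→A and equate their A entries. No row becomes fully distinguished — the join is lossy.
Dependency preservation: F → G is not contained in any single fragment, but the restricted closure of its left-hand side across the fragments still reaches the right-hand side; the remaining FDs each lie inside some fragment. All dependencies are preserved.

lossy but dependency-preserving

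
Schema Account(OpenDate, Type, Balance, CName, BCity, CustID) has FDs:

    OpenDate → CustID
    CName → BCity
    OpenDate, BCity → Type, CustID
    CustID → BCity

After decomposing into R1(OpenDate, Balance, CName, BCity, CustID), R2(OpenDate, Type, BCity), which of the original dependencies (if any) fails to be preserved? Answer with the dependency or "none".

none

OpenDate → CustID lies within R1.
CName → BCity lies within R1.
OpenDate, BCity → Type, CustID: restricted closure across fragments reaches Type, CustID.
CustID → BCity lies within R1.
Every dependency is enforceable on the fragments, so the decomposition is dependency-preserving.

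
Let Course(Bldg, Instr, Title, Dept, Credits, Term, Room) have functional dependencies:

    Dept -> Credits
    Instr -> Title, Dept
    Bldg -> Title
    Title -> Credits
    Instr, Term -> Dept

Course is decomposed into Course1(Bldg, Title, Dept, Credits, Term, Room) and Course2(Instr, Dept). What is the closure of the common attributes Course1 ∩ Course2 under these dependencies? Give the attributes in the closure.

Dept, Credits

Course1 ∩ Course2 = {Dept}.
Dept → Credits applies, adding Credits
Closure: {Dept, Credits}.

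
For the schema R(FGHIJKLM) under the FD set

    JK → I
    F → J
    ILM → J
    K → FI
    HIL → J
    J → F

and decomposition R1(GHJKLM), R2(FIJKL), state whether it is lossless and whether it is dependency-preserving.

Lossless test: (JKL)⁺ = {FIJKL}, which contains all of one fragment — lossless.
Dependency preservation: the restricted closure of {ILM} across the fragments never reaches {J}, so ILM → J cannot be enforced without a join — not preserved.

lossless but not dependency-preserving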